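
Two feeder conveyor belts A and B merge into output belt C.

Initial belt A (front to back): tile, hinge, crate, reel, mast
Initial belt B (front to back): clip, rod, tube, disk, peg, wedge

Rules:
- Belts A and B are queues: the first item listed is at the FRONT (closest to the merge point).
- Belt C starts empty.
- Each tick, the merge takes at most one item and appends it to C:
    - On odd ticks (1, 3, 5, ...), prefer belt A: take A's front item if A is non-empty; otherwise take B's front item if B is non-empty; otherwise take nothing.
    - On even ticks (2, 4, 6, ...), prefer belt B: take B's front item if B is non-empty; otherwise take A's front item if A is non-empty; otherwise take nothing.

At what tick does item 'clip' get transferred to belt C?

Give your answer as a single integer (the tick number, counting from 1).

Answer: 2

Derivation:
Tick 1: prefer A, take tile from A; A=[hinge,crate,reel,mast] B=[clip,rod,tube,disk,peg,wedge] C=[tile]
Tick 2: prefer B, take clip from B; A=[hinge,crate,reel,mast] B=[rod,tube,disk,peg,wedge] C=[tile,clip]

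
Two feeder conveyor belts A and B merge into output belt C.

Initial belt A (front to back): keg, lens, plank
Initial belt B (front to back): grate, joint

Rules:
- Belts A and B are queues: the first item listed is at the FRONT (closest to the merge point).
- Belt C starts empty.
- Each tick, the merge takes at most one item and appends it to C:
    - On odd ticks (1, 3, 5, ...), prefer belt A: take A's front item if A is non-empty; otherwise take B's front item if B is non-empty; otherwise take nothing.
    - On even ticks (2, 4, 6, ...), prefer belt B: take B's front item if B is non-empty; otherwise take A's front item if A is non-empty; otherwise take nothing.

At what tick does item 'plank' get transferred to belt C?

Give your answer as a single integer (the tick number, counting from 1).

Tick 1: prefer A, take keg from A; A=[lens,plank] B=[grate,joint] C=[keg]
Tick 2: prefer B, take grate from B; A=[lens,plank] B=[joint] C=[keg,grate]
Tick 3: prefer A, take lens from A; A=[plank] B=[joint] C=[keg,grate,lens]
Tick 4: prefer B, take joint from B; A=[plank] B=[-] C=[keg,grate,lens,joint]
Tick 5: prefer A, take plank from A; A=[-] B=[-] C=[keg,grate,lens,joint,plank]

Answer: 5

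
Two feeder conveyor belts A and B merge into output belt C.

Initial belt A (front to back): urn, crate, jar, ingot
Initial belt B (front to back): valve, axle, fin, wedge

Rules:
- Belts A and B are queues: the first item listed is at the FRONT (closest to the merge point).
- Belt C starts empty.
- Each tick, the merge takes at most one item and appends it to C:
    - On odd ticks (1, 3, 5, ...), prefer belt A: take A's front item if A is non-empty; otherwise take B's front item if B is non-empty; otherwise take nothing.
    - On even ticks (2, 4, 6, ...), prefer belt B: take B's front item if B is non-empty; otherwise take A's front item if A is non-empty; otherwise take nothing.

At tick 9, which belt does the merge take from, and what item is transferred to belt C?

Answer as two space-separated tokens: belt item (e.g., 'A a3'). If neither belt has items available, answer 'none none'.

Tick 1: prefer A, take urn from A; A=[crate,jar,ingot] B=[valve,axle,fin,wedge] C=[urn]
Tick 2: prefer B, take valve from B; A=[crate,jar,ingot] B=[axle,fin,wedge] C=[urn,valve]
Tick 3: prefer A, take crate from A; A=[jar,ingot] B=[axle,fin,wedge] C=[urn,valve,crate]
Tick 4: prefer B, take axle from B; A=[jar,ingot] B=[fin,wedge] C=[urn,valve,crate,axle]
Tick 5: prefer A, take jar from A; A=[ingot] B=[fin,wedge] C=[urn,valve,crate,axle,jar]
Tick 6: prefer B, take fin from B; A=[ingot] B=[wedge] C=[urn,valve,crate,axle,jar,fin]
Tick 7: prefer A, take ingot from A; A=[-] B=[wedge] C=[urn,valve,crate,axle,jar,fin,ingot]
Tick 8: prefer B, take wedge from B; A=[-] B=[-] C=[urn,valve,crate,axle,jar,fin,ingot,wedge]
Tick 9: prefer A, both empty, nothing taken; A=[-] B=[-] C=[urn,valve,crate,axle,jar,fin,ingot,wedge]

Answer: none none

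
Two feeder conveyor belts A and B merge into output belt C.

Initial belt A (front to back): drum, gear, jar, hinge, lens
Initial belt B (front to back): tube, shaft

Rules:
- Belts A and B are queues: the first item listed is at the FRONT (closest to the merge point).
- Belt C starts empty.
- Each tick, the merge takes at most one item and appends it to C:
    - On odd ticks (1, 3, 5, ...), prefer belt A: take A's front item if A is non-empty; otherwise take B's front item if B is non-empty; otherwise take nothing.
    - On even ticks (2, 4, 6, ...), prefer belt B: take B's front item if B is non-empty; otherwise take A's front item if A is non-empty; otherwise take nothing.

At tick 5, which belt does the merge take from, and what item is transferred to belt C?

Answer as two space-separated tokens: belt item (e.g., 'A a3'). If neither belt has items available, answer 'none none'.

Tick 1: prefer A, take drum from A; A=[gear,jar,hinge,lens] B=[tube,shaft] C=[drum]
Tick 2: prefer B, take tube from B; A=[gear,jar,hinge,lens] B=[shaft] C=[drum,tube]
Tick 3: prefer A, take gear from A; A=[jar,hinge,lens] B=[shaft] C=[drum,tube,gear]
Tick 4: prefer B, take shaft from B; A=[jar,hinge,lens] B=[-] C=[drum,tube,gear,shaft]
Tick 5: prefer A, take jar from A; A=[hinge,lens] B=[-] C=[drum,tube,gear,shaft,jar]

Answer: A jar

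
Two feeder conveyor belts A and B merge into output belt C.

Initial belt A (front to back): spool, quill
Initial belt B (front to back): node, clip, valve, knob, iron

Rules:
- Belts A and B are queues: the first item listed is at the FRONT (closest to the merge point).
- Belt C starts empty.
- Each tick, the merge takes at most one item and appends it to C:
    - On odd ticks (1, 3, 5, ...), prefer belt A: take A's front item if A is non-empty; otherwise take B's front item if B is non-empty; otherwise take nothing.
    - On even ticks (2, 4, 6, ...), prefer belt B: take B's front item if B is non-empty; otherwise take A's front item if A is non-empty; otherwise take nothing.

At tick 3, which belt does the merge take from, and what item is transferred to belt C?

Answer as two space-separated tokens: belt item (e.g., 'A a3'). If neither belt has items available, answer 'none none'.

Tick 1: prefer A, take spool from A; A=[quill] B=[node,clip,valve,knob,iron] C=[spool]
Tick 2: prefer B, take node from B; A=[quill] B=[clip,valve,knob,iron] C=[spool,node]
Tick 3: prefer A, take quill from A; A=[-] B=[clip,valve,knob,iron] C=[spool,node,quill]

Answer: A quill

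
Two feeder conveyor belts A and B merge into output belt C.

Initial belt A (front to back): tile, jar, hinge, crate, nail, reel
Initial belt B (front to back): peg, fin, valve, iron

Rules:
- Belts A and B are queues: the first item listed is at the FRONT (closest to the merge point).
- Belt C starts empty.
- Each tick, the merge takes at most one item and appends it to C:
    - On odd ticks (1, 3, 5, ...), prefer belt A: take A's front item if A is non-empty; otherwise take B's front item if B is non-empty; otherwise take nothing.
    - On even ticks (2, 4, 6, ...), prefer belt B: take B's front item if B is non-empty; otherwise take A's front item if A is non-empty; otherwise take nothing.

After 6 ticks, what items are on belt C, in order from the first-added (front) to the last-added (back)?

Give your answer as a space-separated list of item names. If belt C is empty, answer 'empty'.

Answer: tile peg jar fin hinge valve

Derivation:
Tick 1: prefer A, take tile from A; A=[jar,hinge,crate,nail,reel] B=[peg,fin,valve,iron] C=[tile]
Tick 2: prefer B, take peg from B; A=[jar,hinge,crate,nail,reel] B=[fin,valve,iron] C=[tile,peg]
Tick 3: prefer A, take jar from A; A=[hinge,crate,nail,reel] B=[fin,valve,iron] C=[tile,peg,jar]
Tick 4: prefer B, take fin from B; A=[hinge,crate,nail,reel] B=[valve,iron] C=[tile,peg,jar,fin]
Tick 5: prefer A, take hinge from A; A=[crate,nail,reel] B=[valve,iron] C=[tile,peg,jar,fin,hinge]
Tick 6: prefer B, take valve from B; A=[crate,nail,reel] B=[iron] C=[tile,peg,jar,fin,hinge,valve]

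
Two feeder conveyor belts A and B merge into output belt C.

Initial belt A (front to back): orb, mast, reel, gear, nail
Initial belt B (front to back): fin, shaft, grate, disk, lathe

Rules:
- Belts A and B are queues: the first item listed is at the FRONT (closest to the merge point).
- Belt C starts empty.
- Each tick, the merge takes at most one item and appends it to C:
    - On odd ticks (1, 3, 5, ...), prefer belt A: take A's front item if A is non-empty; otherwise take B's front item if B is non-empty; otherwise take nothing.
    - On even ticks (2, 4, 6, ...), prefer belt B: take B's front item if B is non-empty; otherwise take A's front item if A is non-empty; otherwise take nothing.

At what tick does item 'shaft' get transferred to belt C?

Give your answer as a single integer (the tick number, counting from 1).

Answer: 4

Derivation:
Tick 1: prefer A, take orb from A; A=[mast,reel,gear,nail] B=[fin,shaft,grate,disk,lathe] C=[orb]
Tick 2: prefer B, take fin from B; A=[mast,reel,gear,nail] B=[shaft,grate,disk,lathe] C=[orb,fin]
Tick 3: prefer A, take mast from A; A=[reel,gear,nail] B=[shaft,grate,disk,lathe] C=[orb,fin,mast]
Tick 4: prefer B, take shaft from B; A=[reel,gear,nail] B=[grate,disk,lathe] C=[orb,fin,mast,shaft]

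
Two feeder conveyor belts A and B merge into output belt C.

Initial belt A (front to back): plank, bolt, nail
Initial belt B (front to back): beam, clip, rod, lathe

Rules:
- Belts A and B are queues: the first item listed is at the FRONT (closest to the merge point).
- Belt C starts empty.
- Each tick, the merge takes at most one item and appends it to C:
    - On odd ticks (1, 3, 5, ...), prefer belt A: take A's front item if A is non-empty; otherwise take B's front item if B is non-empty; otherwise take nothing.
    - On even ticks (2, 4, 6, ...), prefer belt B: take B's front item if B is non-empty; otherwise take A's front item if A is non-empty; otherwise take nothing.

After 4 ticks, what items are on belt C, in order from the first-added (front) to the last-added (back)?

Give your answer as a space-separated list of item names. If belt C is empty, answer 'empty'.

Answer: plank beam bolt clip

Derivation:
Tick 1: prefer A, take plank from A; A=[bolt,nail] B=[beam,clip,rod,lathe] C=[plank]
Tick 2: prefer B, take beam from B; A=[bolt,nail] B=[clip,rod,lathe] C=[plank,beam]
Tick 3: prefer A, take bolt from A; A=[nail] B=[clip,rod,lathe] C=[plank,beam,bolt]
Tick 4: prefer B, take clip from B; A=[nail] B=[rod,lathe] C=[plank,beam,bolt,clip]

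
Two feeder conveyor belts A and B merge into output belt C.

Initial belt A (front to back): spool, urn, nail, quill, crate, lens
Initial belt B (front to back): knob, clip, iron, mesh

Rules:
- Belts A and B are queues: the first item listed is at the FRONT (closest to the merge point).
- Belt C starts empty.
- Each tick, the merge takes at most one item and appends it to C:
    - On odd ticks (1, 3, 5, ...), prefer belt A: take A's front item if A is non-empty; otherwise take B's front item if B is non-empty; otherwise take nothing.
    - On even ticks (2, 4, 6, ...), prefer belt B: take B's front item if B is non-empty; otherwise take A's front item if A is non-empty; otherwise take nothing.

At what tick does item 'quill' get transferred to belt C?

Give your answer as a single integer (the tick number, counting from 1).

Tick 1: prefer A, take spool from A; A=[urn,nail,quill,crate,lens] B=[knob,clip,iron,mesh] C=[spool]
Tick 2: prefer B, take knob from B; A=[urn,nail,quill,crate,lens] B=[clip,iron,mesh] C=[spool,knob]
Tick 3: prefer A, take urn from A; A=[nail,quill,crate,lens] B=[clip,iron,mesh] C=[spool,knob,urn]
Tick 4: prefer B, take clip from B; A=[nail,quill,crate,lens] B=[iron,mesh] C=[spool,knob,urn,clip]
Tick 5: prefer A, take nail from A; A=[quill,crate,lens] B=[iron,mesh] C=[spool,knob,urn,clip,nail]
Tick 6: prefer B, take iron from B; A=[quill,crate,lens] B=[mesh] C=[spool,knob,urn,clip,nail,iron]
Tick 7: prefer A, take quill from A; A=[crate,lens] B=[mesh] C=[spool,knob,urn,clip,nail,iron,quill]

Answer: 7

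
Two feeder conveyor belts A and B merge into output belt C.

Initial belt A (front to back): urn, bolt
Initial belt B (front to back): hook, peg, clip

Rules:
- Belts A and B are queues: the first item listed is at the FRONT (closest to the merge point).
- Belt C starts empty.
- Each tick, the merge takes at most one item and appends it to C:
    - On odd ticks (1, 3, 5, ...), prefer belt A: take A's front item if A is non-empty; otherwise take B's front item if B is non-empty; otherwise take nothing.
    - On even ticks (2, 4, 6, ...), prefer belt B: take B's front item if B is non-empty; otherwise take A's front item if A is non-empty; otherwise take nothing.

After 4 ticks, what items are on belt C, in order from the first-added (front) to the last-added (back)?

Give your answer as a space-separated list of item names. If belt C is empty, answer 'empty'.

Answer: urn hook bolt peg

Derivation:
Tick 1: prefer A, take urn from A; A=[bolt] B=[hook,peg,clip] C=[urn]
Tick 2: prefer B, take hook from B; A=[bolt] B=[peg,clip] C=[urn,hook]
Tick 3: prefer A, take bolt from A; A=[-] B=[peg,clip] C=[urn,hook,bolt]
Tick 4: prefer B, take peg from B; A=[-] B=[clip] C=[urn,hook,bolt,peg]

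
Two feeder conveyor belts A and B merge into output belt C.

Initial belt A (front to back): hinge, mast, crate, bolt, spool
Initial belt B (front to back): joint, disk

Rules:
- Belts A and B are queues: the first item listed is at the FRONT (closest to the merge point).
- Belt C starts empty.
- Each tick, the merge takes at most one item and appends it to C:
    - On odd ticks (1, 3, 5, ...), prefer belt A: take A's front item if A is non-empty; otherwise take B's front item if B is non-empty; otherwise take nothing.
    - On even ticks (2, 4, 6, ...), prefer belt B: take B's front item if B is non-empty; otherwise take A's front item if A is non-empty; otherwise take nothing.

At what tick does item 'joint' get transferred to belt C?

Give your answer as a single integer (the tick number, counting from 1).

Tick 1: prefer A, take hinge from A; A=[mast,crate,bolt,spool] B=[joint,disk] C=[hinge]
Tick 2: prefer B, take joint from B; A=[mast,crate,bolt,spool] B=[disk] C=[hinge,joint]

Answer: 2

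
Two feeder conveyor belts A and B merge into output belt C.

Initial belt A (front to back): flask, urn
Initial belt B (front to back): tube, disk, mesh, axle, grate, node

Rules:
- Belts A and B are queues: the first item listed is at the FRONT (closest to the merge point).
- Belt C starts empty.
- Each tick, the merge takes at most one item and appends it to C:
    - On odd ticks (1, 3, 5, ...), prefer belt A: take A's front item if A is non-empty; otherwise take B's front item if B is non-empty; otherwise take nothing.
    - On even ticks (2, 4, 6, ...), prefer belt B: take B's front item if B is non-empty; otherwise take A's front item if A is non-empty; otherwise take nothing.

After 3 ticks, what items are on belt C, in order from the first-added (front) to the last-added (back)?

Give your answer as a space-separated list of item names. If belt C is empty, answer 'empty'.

Tick 1: prefer A, take flask from A; A=[urn] B=[tube,disk,mesh,axle,grate,node] C=[flask]
Tick 2: prefer B, take tube from B; A=[urn] B=[disk,mesh,axle,grate,node] C=[flask,tube]
Tick 3: prefer A, take urn from A; A=[-] B=[disk,mesh,axle,grate,node] C=[flask,tube,urn]

Answer: flask tube urn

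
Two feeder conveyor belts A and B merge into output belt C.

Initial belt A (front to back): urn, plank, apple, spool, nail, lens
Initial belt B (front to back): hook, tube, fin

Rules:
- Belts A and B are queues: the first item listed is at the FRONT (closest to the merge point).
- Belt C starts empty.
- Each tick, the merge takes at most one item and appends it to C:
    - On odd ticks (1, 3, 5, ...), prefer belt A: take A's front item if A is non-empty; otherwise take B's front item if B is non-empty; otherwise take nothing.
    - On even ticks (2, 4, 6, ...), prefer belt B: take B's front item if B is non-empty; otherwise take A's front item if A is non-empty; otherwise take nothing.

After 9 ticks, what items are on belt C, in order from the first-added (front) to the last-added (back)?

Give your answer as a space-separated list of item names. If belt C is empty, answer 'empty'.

Answer: urn hook plank tube apple fin spool nail lens

Derivation:
Tick 1: prefer A, take urn from A; A=[plank,apple,spool,nail,lens] B=[hook,tube,fin] C=[urn]
Tick 2: prefer B, take hook from B; A=[plank,apple,spool,nail,lens] B=[tube,fin] C=[urn,hook]
Tick 3: prefer A, take plank from A; A=[apple,spool,nail,lens] B=[tube,fin] C=[urn,hook,plank]
Tick 4: prefer B, take tube from B; A=[apple,spool,nail,lens] B=[fin] C=[urn,hook,plank,tube]
Tick 5: prefer A, take apple from A; A=[spool,nail,lens] B=[fin] C=[urn,hook,plank,tube,apple]
Tick 6: prefer B, take fin from B; A=[spool,nail,lens] B=[-] C=[urn,hook,plank,tube,apple,fin]
Tick 7: prefer A, take spool from A; A=[nail,lens] B=[-] C=[urn,hook,plank,tube,apple,fin,spool]
Tick 8: prefer B, take nail from A; A=[lens] B=[-] C=[urn,hook,plank,tube,apple,fin,spool,nail]
Tick 9: prefer A, take lens from A; A=[-] B=[-] C=[urn,hook,plank,tube,apple,fin,spool,nail,lens]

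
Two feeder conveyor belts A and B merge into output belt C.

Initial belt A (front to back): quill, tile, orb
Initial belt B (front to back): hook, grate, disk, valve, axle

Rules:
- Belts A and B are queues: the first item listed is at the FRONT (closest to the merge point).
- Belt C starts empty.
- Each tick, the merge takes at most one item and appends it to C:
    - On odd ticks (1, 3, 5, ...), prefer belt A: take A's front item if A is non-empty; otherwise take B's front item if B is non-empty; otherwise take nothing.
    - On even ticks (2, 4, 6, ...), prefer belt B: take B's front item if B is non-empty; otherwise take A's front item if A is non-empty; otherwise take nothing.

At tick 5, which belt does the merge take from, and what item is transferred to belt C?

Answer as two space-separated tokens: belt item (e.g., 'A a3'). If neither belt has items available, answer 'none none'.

Answer: A orb

Derivation:
Tick 1: prefer A, take quill from A; A=[tile,orb] B=[hook,grate,disk,valve,axle] C=[quill]
Tick 2: prefer B, take hook from B; A=[tile,orb] B=[grate,disk,valve,axle] C=[quill,hook]
Tick 3: prefer A, take tile from A; A=[orb] B=[grate,disk,valve,axle] C=[quill,hook,tile]
Tick 4: prefer B, take grate from B; A=[orb] B=[disk,valve,axle] C=[quill,hook,tile,grate]
Tick 5: prefer A, take orb from A; A=[-] B=[disk,valve,axle] C=[quill,hook,tile,grate,orb]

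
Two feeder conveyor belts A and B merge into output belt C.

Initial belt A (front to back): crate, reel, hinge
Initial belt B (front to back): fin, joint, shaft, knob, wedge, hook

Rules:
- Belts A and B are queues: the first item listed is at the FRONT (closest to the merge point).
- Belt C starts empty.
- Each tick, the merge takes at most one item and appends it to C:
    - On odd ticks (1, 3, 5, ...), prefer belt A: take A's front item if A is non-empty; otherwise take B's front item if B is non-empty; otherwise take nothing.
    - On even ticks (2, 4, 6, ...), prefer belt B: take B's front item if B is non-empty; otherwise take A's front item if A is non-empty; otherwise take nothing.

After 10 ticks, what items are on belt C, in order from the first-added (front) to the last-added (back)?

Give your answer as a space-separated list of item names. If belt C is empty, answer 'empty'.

Tick 1: prefer A, take crate from A; A=[reel,hinge] B=[fin,joint,shaft,knob,wedge,hook] C=[crate]
Tick 2: prefer B, take fin from B; A=[reel,hinge] B=[joint,shaft,knob,wedge,hook] C=[crate,fin]
Tick 3: prefer A, take reel from A; A=[hinge] B=[joint,shaft,knob,wedge,hook] C=[crate,fin,reel]
Tick 4: prefer B, take joint from B; A=[hinge] B=[shaft,knob,wedge,hook] C=[crate,fin,reel,joint]
Tick 5: prefer A, take hinge from A; A=[-] B=[shaft,knob,wedge,hook] C=[crate,fin,reel,joint,hinge]
Tick 6: prefer B, take shaft from B; A=[-] B=[knob,wedge,hook] C=[crate,fin,reel,joint,hinge,shaft]
Tick 7: prefer A, take knob from B; A=[-] B=[wedge,hook] C=[crate,fin,reel,joint,hinge,shaft,knob]
Tick 8: prefer B, take wedge from B; A=[-] B=[hook] C=[crate,fin,reel,joint,hinge,shaft,knob,wedge]
Tick 9: prefer A, take hook from B; A=[-] B=[-] C=[crate,fin,reel,joint,hinge,shaft,knob,wedge,hook]
Tick 10: prefer B, both empty, nothing taken; A=[-] B=[-] C=[crate,fin,reel,joint,hinge,shaft,knob,wedge,hook]

Answer: crate fin reel joint hinge shaft knob wedge hook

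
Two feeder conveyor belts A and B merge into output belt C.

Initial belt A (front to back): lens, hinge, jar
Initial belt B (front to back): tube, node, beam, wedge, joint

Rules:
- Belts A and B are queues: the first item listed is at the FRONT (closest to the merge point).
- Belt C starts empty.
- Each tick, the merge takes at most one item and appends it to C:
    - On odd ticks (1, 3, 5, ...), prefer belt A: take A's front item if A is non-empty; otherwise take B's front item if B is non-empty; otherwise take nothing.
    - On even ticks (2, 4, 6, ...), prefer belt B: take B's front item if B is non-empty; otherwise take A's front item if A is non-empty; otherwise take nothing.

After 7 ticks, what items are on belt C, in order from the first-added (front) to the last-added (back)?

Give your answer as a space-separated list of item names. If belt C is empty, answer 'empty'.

Tick 1: prefer A, take lens from A; A=[hinge,jar] B=[tube,node,beam,wedge,joint] C=[lens]
Tick 2: prefer B, take tube from B; A=[hinge,jar] B=[node,beam,wedge,joint] C=[lens,tube]
Tick 3: prefer A, take hinge from A; A=[jar] B=[node,beam,wedge,joint] C=[lens,tube,hinge]
Tick 4: prefer B, take node from B; A=[jar] B=[beam,wedge,joint] C=[lens,tube,hinge,node]
Tick 5: prefer A, take jar from A; A=[-] B=[beam,wedge,joint] C=[lens,tube,hinge,node,jar]
Tick 6: prefer B, take beam from B; A=[-] B=[wedge,joint] C=[lens,tube,hinge,node,jar,beam]
Tick 7: prefer A, take wedge from B; A=[-] B=[joint] C=[lens,tube,hinge,node,jar,beam,wedge]

Answer: lens tube hinge node jar beam wedge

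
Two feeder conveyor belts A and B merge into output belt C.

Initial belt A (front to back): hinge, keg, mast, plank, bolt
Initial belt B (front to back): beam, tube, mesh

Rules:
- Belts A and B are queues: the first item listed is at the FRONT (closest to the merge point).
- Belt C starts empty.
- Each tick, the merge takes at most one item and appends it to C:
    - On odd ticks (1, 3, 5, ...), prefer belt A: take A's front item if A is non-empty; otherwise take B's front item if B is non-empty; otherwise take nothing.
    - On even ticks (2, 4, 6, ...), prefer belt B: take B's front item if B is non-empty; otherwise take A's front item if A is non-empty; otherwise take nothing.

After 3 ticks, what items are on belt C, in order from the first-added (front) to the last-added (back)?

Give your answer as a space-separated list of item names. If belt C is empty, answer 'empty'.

Tick 1: prefer A, take hinge from A; A=[keg,mast,plank,bolt] B=[beam,tube,mesh] C=[hinge]
Tick 2: prefer B, take beam from B; A=[keg,mast,plank,bolt] B=[tube,mesh] C=[hinge,beam]
Tick 3: prefer A, take keg from A; A=[mast,plank,bolt] B=[tube,mesh] C=[hinge,beam,keg]

Answer: hinge beam keg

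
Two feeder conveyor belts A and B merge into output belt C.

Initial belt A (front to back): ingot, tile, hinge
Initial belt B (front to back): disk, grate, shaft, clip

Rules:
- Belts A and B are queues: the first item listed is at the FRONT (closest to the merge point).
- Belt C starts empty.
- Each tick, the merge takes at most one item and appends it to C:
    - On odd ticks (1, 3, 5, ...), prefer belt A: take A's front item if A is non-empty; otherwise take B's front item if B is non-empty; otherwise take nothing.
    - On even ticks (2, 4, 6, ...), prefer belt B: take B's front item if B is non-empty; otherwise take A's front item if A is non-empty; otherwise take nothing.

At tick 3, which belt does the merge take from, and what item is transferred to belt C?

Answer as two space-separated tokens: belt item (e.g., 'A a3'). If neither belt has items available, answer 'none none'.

Answer: A tile

Derivation:
Tick 1: prefer A, take ingot from A; A=[tile,hinge] B=[disk,grate,shaft,clip] C=[ingot]
Tick 2: prefer B, take disk from B; A=[tile,hinge] B=[grate,shaft,clip] C=[ingot,disk]
Tick 3: prefer A, take tile from A; A=[hinge] B=[grate,shaft,clip] C=[ingot,disk,tile]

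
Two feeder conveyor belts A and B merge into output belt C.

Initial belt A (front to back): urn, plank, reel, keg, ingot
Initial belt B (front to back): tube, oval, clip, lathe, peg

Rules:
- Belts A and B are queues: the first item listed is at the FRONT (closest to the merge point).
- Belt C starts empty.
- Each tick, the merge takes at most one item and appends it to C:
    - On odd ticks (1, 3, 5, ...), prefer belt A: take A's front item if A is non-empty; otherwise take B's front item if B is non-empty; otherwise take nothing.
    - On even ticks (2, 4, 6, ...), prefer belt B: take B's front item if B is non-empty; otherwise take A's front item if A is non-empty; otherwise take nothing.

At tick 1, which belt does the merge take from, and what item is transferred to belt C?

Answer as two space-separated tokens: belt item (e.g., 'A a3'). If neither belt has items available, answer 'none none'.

Tick 1: prefer A, take urn from A; A=[plank,reel,keg,ingot] B=[tube,oval,clip,lathe,peg] C=[urn]

Answer: A urn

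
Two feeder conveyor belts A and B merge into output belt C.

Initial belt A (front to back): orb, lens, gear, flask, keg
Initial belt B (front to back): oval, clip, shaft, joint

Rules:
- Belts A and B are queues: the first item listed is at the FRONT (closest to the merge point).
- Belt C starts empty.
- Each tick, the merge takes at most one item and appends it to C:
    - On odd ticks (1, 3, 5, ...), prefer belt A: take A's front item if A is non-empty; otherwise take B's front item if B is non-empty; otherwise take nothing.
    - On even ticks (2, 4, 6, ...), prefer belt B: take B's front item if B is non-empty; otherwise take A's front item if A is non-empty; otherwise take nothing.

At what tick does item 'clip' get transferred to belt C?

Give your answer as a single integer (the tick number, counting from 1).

Answer: 4

Derivation:
Tick 1: prefer A, take orb from A; A=[lens,gear,flask,keg] B=[oval,clip,shaft,joint] C=[orb]
Tick 2: prefer B, take oval from B; A=[lens,gear,flask,keg] B=[clip,shaft,joint] C=[orb,oval]
Tick 3: prefer A, take lens from A; A=[gear,flask,keg] B=[clip,shaft,joint] C=[orb,oval,lens]
Tick 4: prefer B, take clip from B; A=[gear,flask,keg] B=[shaft,joint] C=[orb,oval,lens,clip]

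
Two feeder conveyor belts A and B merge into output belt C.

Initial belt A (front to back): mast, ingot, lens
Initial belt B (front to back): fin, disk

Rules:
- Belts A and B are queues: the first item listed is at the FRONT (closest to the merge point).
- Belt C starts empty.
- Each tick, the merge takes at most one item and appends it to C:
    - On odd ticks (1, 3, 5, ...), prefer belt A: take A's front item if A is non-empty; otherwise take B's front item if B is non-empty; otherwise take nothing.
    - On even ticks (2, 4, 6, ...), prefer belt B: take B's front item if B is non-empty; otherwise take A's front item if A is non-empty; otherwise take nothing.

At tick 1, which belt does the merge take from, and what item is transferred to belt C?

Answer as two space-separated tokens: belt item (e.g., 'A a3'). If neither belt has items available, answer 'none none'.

Answer: A mast

Derivation:
Tick 1: prefer A, take mast from A; A=[ingot,lens] B=[fin,disk] C=[mast]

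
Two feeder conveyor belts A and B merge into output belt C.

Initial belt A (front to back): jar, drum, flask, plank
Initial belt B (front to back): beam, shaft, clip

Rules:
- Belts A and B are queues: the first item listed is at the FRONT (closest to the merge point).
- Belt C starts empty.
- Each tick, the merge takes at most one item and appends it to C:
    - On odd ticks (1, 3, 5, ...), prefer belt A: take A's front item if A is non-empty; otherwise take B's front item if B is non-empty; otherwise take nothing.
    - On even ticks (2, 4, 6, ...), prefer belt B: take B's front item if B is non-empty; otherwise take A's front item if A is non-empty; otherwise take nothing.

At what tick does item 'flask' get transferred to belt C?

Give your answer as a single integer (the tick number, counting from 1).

Tick 1: prefer A, take jar from A; A=[drum,flask,plank] B=[beam,shaft,clip] C=[jar]
Tick 2: prefer B, take beam from B; A=[drum,flask,plank] B=[shaft,clip] C=[jar,beam]
Tick 3: prefer A, take drum from A; A=[flask,plank] B=[shaft,clip] C=[jar,beam,drum]
Tick 4: prefer B, take shaft from B; A=[flask,plank] B=[clip] C=[jar,beam,drum,shaft]
Tick 5: prefer A, take flask from A; A=[plank] B=[clip] C=[jar,beam,drum,shaft,flask]

Answer: 5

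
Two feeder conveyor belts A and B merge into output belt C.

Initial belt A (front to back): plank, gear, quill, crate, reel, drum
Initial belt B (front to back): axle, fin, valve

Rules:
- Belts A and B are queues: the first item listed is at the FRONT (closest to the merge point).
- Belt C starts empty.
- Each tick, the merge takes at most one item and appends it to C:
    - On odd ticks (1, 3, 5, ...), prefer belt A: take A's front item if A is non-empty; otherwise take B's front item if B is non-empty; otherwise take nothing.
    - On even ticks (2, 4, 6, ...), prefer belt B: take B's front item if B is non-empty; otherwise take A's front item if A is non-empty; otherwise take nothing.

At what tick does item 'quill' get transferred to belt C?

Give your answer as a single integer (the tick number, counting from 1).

Tick 1: prefer A, take plank from A; A=[gear,quill,crate,reel,drum] B=[axle,fin,valve] C=[plank]
Tick 2: prefer B, take axle from B; A=[gear,quill,crate,reel,drum] B=[fin,valve] C=[plank,axle]
Tick 3: prefer A, take gear from A; A=[quill,crate,reel,drum] B=[fin,valve] C=[plank,axle,gear]
Tick 4: prefer B, take fin from B; A=[quill,crate,reel,drum] B=[valve] C=[plank,axle,gear,fin]
Tick 5: prefer A, take quill from A; A=[crate,reel,drum] B=[valve] C=[plank,axle,gear,fin,quill]

Answer: 5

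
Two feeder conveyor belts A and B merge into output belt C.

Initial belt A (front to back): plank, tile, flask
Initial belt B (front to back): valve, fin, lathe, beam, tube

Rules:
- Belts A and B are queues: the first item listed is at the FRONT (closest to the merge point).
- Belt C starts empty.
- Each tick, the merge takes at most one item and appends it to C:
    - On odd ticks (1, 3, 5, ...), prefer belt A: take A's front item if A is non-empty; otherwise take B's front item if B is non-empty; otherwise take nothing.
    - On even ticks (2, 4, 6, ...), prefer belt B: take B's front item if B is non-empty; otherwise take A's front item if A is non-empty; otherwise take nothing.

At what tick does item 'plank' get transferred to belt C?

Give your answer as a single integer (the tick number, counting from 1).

Answer: 1

Derivation:
Tick 1: prefer A, take plank from A; A=[tile,flask] B=[valve,fin,lathe,beam,tube] C=[plank]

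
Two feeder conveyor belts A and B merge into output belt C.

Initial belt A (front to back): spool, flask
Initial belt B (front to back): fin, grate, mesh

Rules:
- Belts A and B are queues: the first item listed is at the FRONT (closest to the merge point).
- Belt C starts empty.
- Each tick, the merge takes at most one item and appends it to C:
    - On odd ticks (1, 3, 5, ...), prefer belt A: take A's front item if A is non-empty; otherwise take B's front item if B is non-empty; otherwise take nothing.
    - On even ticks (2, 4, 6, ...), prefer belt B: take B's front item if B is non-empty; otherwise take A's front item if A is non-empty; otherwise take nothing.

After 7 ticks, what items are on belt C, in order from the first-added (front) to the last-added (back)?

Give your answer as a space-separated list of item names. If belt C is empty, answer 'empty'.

Answer: spool fin flask grate mesh

Derivation:
Tick 1: prefer A, take spool from A; A=[flask] B=[fin,grate,mesh] C=[spool]
Tick 2: prefer B, take fin from B; A=[flask] B=[grate,mesh] C=[spool,fin]
Tick 3: prefer A, take flask from A; A=[-] B=[grate,mesh] C=[spool,fin,flask]
Tick 4: prefer B, take grate from B; A=[-] B=[mesh] C=[spool,fin,flask,grate]
Tick 5: prefer A, take mesh from B; A=[-] B=[-] C=[spool,fin,flask,grate,mesh]
Tick 6: prefer B, both empty, nothing taken; A=[-] B=[-] C=[spool,fin,flask,grate,mesh]
Tick 7: prefer A, both empty, nothing taken; A=[-] B=[-] C=[spool,fin,flask,grate,mesh]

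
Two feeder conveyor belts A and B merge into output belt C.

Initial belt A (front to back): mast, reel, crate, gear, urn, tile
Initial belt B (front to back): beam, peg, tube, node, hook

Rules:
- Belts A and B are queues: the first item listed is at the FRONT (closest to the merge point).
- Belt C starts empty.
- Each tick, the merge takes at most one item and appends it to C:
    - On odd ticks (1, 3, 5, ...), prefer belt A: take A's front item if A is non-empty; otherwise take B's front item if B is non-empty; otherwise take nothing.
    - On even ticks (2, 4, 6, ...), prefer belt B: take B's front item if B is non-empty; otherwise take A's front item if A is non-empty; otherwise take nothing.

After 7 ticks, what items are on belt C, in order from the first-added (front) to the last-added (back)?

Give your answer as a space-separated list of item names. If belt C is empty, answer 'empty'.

Answer: mast beam reel peg crate tube gear

Derivation:
Tick 1: prefer A, take mast from A; A=[reel,crate,gear,urn,tile] B=[beam,peg,tube,node,hook] C=[mast]
Tick 2: prefer B, take beam from B; A=[reel,crate,gear,urn,tile] B=[peg,tube,node,hook] C=[mast,beam]
Tick 3: prefer A, take reel from A; A=[crate,gear,urn,tile] B=[peg,tube,node,hook] C=[mast,beam,reel]
Tick 4: prefer B, take peg from B; A=[crate,gear,urn,tile] B=[tube,node,hook] C=[mast,beam,reel,peg]
Tick 5: prefer A, take crate from A; A=[gear,urn,tile] B=[tube,node,hook] C=[mast,beam,reel,peg,crate]
Tick 6: prefer B, take tube from B; A=[gear,urn,tile] B=[node,hook] C=[mast,beam,reel,peg,crate,tube]
Tick 7: prefer A, take gear from A; A=[urn,tile] B=[node,hook] C=[mast,beam,reel,peg,crate,tube,gear]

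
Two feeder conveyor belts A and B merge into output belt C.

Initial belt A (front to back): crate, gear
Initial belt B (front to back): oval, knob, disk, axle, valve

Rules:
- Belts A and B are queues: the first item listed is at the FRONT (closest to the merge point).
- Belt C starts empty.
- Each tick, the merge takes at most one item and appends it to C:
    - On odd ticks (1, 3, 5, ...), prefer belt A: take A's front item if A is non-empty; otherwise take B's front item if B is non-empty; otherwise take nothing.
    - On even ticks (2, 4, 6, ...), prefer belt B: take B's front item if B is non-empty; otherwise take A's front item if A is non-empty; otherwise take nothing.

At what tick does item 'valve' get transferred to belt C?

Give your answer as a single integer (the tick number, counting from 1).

Answer: 7

Derivation:
Tick 1: prefer A, take crate from A; A=[gear] B=[oval,knob,disk,axle,valve] C=[crate]
Tick 2: prefer B, take oval from B; A=[gear] B=[knob,disk,axle,valve] C=[crate,oval]
Tick 3: prefer A, take gear from A; A=[-] B=[knob,disk,axle,valve] C=[crate,oval,gear]
Tick 4: prefer B, take knob from B; A=[-] B=[disk,axle,valve] C=[crate,oval,gear,knob]
Tick 5: prefer A, take disk from B; A=[-] B=[axle,valve] C=[crate,oval,gear,knob,disk]
Tick 6: prefer B, take axle from B; A=[-] B=[valve] C=[crate,oval,gear,knob,disk,axle]
Tick 7: prefer A, take valve from B; A=[-] B=[-] C=[crate,oval,gear,knob,disk,axle,valve]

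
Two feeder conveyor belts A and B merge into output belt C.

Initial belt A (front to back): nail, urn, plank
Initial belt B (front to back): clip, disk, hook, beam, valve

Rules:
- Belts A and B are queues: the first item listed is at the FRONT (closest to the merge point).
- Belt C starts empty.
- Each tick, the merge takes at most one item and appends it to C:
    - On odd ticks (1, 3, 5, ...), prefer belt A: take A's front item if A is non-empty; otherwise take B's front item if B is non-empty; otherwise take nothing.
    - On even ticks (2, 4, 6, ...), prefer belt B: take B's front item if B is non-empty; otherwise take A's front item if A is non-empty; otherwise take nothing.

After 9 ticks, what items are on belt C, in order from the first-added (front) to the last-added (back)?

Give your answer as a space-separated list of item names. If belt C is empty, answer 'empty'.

Tick 1: prefer A, take nail from A; A=[urn,plank] B=[clip,disk,hook,beam,valve] C=[nail]
Tick 2: prefer B, take clip from B; A=[urn,plank] B=[disk,hook,beam,valve] C=[nail,clip]
Tick 3: prefer A, take urn from A; A=[plank] B=[disk,hook,beam,valve] C=[nail,clip,urn]
Tick 4: prefer B, take disk from B; A=[plank] B=[hook,beam,valve] C=[nail,clip,urn,disk]
Tick 5: prefer A, take plank from A; A=[-] B=[hook,beam,valve] C=[nail,clip,urn,disk,plank]
Tick 6: prefer B, take hook from B; A=[-] B=[beam,valve] C=[nail,clip,urn,disk,plank,hook]
Tick 7: prefer A, take beam from B; A=[-] B=[valve] C=[nail,clip,urn,disk,plank,hook,beam]
Tick 8: prefer B, take valve from B; A=[-] B=[-] C=[nail,clip,urn,disk,plank,hook,beam,valve]
Tick 9: prefer A, both empty, nothing taken; A=[-] B=[-] C=[nail,clip,urn,disk,plank,hook,beam,valve]

Answer: nail clip urn disk plank hook beam valve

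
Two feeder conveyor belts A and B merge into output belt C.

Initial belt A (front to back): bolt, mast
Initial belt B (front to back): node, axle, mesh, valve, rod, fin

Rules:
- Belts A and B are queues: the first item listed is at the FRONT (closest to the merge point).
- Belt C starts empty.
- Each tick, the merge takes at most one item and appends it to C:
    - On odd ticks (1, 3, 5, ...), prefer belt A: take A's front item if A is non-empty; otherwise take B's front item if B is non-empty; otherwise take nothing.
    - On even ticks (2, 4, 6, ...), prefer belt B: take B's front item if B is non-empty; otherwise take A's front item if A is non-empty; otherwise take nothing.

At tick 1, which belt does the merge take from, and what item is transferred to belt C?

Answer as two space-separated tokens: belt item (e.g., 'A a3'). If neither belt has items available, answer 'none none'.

Answer: A bolt

Derivation:
Tick 1: prefer A, take bolt from A; A=[mast] B=[node,axle,mesh,valve,rod,fin] C=[bolt]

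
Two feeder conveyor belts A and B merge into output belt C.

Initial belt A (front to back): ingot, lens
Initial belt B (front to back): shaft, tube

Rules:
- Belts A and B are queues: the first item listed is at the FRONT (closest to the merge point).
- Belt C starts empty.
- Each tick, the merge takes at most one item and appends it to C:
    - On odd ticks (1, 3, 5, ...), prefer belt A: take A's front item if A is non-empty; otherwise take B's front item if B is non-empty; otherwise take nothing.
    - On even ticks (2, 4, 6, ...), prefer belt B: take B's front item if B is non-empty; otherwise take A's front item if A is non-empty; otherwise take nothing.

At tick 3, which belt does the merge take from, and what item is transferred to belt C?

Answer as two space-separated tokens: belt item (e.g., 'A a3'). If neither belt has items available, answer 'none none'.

Answer: A lens

Derivation:
Tick 1: prefer A, take ingot from A; A=[lens] B=[shaft,tube] C=[ingot]
Tick 2: prefer B, take shaft from B; A=[lens] B=[tube] C=[ingot,shaft]
Tick 3: prefer A, take lens from A; A=[-] B=[tube] C=[ingot,shaft,lens]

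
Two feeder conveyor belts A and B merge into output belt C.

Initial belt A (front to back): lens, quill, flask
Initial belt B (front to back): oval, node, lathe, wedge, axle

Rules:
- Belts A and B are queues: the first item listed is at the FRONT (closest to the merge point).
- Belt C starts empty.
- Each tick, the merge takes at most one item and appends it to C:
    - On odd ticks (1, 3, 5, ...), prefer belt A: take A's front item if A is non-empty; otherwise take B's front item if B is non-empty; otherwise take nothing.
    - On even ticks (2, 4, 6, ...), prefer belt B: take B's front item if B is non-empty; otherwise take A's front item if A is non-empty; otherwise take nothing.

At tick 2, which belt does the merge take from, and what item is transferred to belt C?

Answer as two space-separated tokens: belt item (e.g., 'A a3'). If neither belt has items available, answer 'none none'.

Answer: B oval

Derivation:
Tick 1: prefer A, take lens from A; A=[quill,flask] B=[oval,node,lathe,wedge,axle] C=[lens]
Tick 2: prefer B, take oval from B; A=[quill,flask] B=[node,lathe,wedge,axle] C=[lens,oval]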